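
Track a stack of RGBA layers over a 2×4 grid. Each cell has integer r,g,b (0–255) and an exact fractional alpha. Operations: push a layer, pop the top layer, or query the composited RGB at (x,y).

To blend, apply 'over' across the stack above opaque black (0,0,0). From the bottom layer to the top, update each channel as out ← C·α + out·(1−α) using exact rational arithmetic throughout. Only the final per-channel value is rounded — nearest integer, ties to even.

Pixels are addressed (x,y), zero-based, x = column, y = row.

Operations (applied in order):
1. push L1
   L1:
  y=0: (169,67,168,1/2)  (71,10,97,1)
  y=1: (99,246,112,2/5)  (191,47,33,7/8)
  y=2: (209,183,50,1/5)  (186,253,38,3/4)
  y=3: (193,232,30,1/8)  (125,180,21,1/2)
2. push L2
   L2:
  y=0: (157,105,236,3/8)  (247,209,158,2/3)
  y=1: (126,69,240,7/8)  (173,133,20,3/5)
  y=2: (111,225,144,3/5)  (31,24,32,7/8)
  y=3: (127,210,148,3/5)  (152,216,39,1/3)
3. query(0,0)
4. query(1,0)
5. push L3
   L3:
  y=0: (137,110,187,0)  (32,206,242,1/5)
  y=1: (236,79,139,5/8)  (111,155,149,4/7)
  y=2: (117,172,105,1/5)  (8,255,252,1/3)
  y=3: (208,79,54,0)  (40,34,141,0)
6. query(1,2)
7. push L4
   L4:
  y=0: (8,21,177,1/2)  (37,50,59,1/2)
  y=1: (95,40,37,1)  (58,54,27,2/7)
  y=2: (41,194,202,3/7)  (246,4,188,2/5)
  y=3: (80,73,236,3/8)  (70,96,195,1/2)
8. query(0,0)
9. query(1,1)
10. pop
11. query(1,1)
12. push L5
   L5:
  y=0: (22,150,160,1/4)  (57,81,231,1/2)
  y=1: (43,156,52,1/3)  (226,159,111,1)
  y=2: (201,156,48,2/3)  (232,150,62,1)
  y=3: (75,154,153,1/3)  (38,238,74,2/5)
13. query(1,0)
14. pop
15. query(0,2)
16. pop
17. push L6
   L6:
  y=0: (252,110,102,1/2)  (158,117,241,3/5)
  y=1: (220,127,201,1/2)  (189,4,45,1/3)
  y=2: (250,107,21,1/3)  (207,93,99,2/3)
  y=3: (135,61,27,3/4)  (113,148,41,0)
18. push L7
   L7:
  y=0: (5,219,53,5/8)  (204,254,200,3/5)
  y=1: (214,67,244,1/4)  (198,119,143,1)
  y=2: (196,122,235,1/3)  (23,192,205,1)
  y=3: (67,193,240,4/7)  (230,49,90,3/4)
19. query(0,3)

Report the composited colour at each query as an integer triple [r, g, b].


(0,0) stack=L1,L2; from [0,0,0]:
L1 α=1/2: [169/2, 67/2, 84]
L2 α=3/8: [1787/16, 965/16, 141]
= [112, 60, 141]

(1,0) stack=L1,L2; from [0,0,0]:
+L1 (α=1) → [71, 10, 97]
+L2 (α=2/3) → [565/3, 428/3, 413/3]
→ [188, 143, 138]

query (1,2) [L1,L2,L3] — begin 0,0,0
L1 α=3/4: [279/2, 759/4, 57/2]
L2 α=7/8: [713/16, 1431/32, 505/16]
L3 α=1/3: [259/8, 1837/16, 2521/24]
→ [32, 115, 105]

at x=0,y=0 over L1,L2,L3,L4:
after L1 α=1/2: [169/2, 67/2, 84]
after L2 α=3/8: [1787/16, 965/16, 141]
after L3 α=0: [1787/16, 965/16, 141]
after L4 α=1/2: [1915/32, 1301/32, 159]
rounded: [60, 41, 159]

at x=1,y=1 over L1,L2,L3,L4:
after L1 α=7/8: [1337/8, 329/8, 231/8]
after L2 α=3/5: [3413/20, 385/4, 471/20]
after L3 α=4/7: [19119/140, 3635/28, 13333/140]
after L4 α=2/7: [22367/196, 21199/196, 14845/196]
rounded: [114, 108, 76]

query (1,1) [L1,L2,L3] — begin 0,0,0
after L1 α=7/8: [1337/8, 329/8, 231/8]
after L2 α=3/5: [3413/20, 385/4, 471/20]
after L3 α=4/7: [19119/140, 3635/28, 13333/140]
→ [137, 130, 95]

query (1,0) [L1,L2,L3,L5] — begin 0,0,0
+L1 (α=1) → [71, 10, 97]
+L2 (α=2/3) → [565/3, 428/3, 413/3]
+L3 (α=1/5) → [2356/15, 466/3, 2378/15]
+L5 (α=1/2) → [3211/30, 709/6, 5843/30]
= [107, 118, 195]

at x=0,y=2 over L1,L2,L3:
+L1 (α=1/5) → [209/5, 183/5, 10]
+L2 (α=3/5) → [2083/25, 3741/25, 452/5]
+L3 (α=1/5) → [11257/125, 19264/125, 2333/25]
= [90, 154, 93]

query (0,3) [L1,L2,L6,L7] — begin 0,0,0
+L1 (α=1/8) → [193/8, 29, 15/4]
+L2 (α=3/5) → [1717/20, 688/5, 903/10]
+L6 (α=3/4) → [9817/80, 1603/20, 1713/40]
+L7 (α=4/7) → [50891/560, 20249/140, 43539/280]
= [91, 145, 155]


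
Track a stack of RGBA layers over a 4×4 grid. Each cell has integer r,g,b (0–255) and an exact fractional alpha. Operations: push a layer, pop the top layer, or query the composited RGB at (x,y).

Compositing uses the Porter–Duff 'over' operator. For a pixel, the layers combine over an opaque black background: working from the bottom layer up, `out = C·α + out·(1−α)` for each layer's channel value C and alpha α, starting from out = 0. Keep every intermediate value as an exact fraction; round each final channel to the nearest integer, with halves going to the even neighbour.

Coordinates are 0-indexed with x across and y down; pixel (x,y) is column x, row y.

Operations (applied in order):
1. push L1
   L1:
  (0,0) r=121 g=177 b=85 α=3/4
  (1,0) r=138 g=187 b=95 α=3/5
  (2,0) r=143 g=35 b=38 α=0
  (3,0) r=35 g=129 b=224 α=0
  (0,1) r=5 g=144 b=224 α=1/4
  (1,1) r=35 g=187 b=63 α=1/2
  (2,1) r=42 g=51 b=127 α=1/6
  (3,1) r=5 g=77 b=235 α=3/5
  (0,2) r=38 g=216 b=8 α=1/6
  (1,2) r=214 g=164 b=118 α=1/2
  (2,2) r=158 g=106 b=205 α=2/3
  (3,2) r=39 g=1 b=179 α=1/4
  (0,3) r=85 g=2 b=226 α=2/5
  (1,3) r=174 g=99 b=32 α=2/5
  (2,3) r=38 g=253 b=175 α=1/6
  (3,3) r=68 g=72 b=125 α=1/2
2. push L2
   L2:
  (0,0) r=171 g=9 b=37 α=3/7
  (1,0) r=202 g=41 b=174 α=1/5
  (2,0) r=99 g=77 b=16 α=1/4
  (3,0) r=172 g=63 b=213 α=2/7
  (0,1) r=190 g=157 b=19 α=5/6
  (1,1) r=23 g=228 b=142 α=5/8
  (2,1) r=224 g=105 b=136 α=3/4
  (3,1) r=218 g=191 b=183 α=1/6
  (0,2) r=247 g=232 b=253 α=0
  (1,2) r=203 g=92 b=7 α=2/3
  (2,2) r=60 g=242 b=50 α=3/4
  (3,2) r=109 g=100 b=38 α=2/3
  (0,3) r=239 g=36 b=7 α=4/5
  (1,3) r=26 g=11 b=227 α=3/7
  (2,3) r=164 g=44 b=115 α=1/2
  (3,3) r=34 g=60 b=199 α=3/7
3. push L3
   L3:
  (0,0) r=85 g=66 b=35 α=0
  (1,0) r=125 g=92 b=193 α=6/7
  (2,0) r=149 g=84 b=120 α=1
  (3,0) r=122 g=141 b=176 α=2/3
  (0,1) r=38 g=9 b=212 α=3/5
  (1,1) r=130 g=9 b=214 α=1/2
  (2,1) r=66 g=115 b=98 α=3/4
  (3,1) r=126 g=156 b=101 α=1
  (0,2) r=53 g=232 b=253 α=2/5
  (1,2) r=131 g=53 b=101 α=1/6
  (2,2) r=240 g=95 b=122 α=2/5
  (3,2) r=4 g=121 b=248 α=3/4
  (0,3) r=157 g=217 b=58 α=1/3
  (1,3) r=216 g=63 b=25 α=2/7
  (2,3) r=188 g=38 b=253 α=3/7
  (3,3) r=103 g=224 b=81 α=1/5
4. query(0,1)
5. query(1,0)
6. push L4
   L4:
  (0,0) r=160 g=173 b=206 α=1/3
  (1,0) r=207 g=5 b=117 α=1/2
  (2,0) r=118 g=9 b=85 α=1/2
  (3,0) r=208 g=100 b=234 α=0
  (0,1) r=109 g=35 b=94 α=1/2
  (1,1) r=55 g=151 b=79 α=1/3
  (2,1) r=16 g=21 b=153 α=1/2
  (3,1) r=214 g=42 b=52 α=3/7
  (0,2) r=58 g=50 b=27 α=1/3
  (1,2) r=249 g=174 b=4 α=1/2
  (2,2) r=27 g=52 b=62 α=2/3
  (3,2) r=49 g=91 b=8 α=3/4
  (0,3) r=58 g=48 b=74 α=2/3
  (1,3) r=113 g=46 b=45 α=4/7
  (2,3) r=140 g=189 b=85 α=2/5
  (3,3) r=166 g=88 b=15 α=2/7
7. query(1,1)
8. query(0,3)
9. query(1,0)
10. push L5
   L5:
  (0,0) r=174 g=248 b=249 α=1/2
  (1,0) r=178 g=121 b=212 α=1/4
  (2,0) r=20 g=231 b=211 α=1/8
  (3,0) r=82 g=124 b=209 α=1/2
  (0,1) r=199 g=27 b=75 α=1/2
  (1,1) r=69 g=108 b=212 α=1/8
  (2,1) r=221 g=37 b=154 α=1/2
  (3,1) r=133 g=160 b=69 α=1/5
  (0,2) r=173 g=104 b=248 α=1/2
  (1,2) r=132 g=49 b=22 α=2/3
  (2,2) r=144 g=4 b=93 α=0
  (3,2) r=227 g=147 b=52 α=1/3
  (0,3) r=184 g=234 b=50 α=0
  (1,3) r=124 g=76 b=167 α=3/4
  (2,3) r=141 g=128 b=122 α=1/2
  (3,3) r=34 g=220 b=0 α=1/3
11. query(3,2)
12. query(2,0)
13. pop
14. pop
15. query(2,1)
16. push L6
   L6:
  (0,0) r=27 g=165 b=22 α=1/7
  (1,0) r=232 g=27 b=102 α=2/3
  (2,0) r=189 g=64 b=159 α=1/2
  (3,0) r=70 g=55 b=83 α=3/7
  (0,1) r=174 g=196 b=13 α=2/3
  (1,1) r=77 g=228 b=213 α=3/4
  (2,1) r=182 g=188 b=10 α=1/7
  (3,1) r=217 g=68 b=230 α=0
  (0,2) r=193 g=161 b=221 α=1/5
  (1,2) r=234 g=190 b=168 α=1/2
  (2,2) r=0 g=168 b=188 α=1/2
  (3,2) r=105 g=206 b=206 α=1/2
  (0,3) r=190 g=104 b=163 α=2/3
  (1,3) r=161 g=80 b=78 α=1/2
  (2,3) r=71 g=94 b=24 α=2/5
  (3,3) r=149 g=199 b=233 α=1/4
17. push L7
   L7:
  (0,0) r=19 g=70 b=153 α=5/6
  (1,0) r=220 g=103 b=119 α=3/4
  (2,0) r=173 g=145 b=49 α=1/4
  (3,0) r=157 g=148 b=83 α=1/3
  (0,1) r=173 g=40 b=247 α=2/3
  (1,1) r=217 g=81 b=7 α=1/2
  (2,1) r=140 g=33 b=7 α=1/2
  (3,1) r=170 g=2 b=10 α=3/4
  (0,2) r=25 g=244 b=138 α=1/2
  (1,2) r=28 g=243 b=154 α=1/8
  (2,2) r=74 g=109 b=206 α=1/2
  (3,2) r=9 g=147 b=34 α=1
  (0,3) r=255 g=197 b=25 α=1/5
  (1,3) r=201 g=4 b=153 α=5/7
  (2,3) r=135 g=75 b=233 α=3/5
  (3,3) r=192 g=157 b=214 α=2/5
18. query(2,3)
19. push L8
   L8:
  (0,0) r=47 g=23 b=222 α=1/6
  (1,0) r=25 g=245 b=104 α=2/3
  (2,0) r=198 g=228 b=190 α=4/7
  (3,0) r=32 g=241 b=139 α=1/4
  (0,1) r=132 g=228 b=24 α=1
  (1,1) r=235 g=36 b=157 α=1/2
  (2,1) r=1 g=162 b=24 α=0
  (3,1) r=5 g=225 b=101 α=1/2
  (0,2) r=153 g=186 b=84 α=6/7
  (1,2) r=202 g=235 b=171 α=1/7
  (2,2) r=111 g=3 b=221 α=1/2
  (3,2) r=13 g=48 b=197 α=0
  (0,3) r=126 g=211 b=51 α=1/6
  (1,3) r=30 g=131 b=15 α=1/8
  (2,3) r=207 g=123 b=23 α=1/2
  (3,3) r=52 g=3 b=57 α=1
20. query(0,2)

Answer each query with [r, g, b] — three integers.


(0,1) stack=L1,L2,L3; from [0,0,0]:
+L1 (α=1/4) → [5/4, 36, 56]
+L2 (α=5/6) → [3805/24, 821/6, 151/6]
+L3 (α=3/5) → [5173/60, 902/15, 2059/15]
→ [86, 60, 137]

query (1,0) [L1,L2,L3] — begin 0,0,0
L1 α=3/5: [414/5, 561/5, 57]
L2 α=1/5: [2666/25, 2449/25, 402/5]
L3 α=6/7: [21416/175, 16249/175, 6192/35]
= [122, 93, 177]

query (1,1) [L1,L2,L3,L4] — begin 0,0,0
after L1 α=1/2: [35/2, 187/2, 63/2]
after L2 α=5/8: [335/16, 2841/16, 1609/16]
after L3 α=1/2: [2415/32, 2985/32, 5033/32]
after L4 α=1/3: [3295/48, 5401/48, 2099/16]
rounded: [69, 113, 131]

query (0,3) [L1,L2,L3,L4] — begin 0,0,0
after L1 α=2/5: [34, 4/5, 452/5]
after L2 α=4/5: [198, 724/25, 592/25]
after L3 α=1/3: [553/3, 2291/25, 878/25]
after L4 α=2/3: [901/9, 4691/75, 1526/25]
rounded: [100, 63, 61]

(1,0) stack=L1,L2,L3,L4; from [0,0,0]:
+L1 (α=3/5) → [414/5, 561/5, 57]
+L2 (α=1/5) → [2666/25, 2449/25, 402/5]
+L3 (α=6/7) → [21416/175, 16249/175, 6192/35]
+L4 (α=1/2) → [57641/350, 8562/175, 10287/70]
rounded: [165, 49, 147]

query (3,2) [L1,L2,L3,L4,L5] — begin 0,0,0
after L1 α=1/4: [39/4, 1/4, 179/4]
after L2 α=2/3: [911/12, 267/4, 161/4]
after L3 α=3/4: [1055/48, 1719/16, 3137/16]
after L4 α=3/4: [8111/192, 6087/64, 3521/64]
after L5 α=1/3: [29903/288, 3597/32, 5185/96]
rounded: [104, 112, 54]

query (2,0) [L1,L2,L3,L4,L5] — begin 0,0,0
L1 α=0: [0, 0, 0]
L2 α=1/4: [99/4, 77/4, 4]
L3 α=1: [149, 84, 120]
L4 α=1/2: [267/2, 93/2, 205/2]
L5 α=1/8: [1909/16, 1113/16, 1857/16]
rounded: [119, 70, 116]

at x=2,y=1 over L1,L2,L3:
L1 α=1/6: [7, 17/2, 127/6]
L2 α=3/4: [679/4, 647/8, 2575/24]
L3 α=3/4: [1471/16, 3407/32, 9631/96]
= [92, 106, 100]

at x=2,y=3 over L1,L2,L3,L6,L7:
L1 α=1/6: [19/3, 253/6, 175/6]
L2 α=1/2: [511/6, 517/12, 865/12]
L3 α=3/7: [2714/21, 859/21, 3142/21]
L6 α=2/5: [3708/35, 435/7, 3478/35]
L7 α=3/5: [21591/175, 489/7, 31421/175]
→ [123, 70, 180]

query (0,2) [L1,L2,L3,L6,L7,L8] — begin 0,0,0
after L1 α=1/6: [19/3, 36, 4/3]
after L2 α=0: [19/3, 36, 4/3]
after L3 α=2/5: [25, 572/5, 102]
after L6 α=1/5: [293/5, 3093/25, 629/5]
after L7 α=1/2: [209/5, 9193/50, 1319/10]
after L8 α=6/7: [4799/35, 64993/350, 6359/70]
rounded: [137, 186, 91]


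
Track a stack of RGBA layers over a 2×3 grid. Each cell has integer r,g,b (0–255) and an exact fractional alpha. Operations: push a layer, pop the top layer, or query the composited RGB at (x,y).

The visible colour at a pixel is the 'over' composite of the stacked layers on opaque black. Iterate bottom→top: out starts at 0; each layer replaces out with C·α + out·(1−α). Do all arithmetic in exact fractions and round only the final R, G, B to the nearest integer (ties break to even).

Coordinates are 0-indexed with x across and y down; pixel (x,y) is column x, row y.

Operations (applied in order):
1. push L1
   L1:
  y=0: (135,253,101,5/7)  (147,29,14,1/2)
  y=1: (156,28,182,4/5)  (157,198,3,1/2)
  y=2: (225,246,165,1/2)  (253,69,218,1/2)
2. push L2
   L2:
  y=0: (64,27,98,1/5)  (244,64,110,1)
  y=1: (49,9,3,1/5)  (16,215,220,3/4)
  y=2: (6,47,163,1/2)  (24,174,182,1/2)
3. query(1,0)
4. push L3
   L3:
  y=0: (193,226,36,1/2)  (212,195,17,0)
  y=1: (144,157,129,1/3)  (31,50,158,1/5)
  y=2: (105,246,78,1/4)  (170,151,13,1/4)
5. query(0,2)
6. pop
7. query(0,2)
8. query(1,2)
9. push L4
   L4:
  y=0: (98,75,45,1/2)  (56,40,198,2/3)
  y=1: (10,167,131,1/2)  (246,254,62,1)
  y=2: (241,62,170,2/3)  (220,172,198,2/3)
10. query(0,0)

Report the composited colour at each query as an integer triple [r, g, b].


(1,0) stack=L1,L2; from [0,0,0]:
L1 α=1/2: [147/2, 29/2, 7]
L2 α=1: [244, 64, 110]
rounded: [244, 64, 110]

(0,2) stack=L1,L2,L3; from [0,0,0]:
after L1 α=1/2: [225/2, 123, 165/2]
after L2 α=1/2: [237/4, 85, 491/4]
after L3 α=1/4: [1131/16, 501/4, 1785/16]
rounded: [71, 125, 112]

at x=0,y=2 over L1,L2:
+L1 (α=1/2) → [225/2, 123, 165/2]
+L2 (α=1/2) → [237/4, 85, 491/4]
rounded: [59, 85, 123]

(1,2) stack=L1,L2; from [0,0,0]:
L1 α=1/2: [253/2, 69/2, 109]
L2 α=1/2: [301/4, 417/4, 291/2]
rounded: [75, 104, 146]

at x=0,y=0 over L1,L2,L4:
after L1 α=5/7: [675/7, 1265/7, 505/7]
after L2 α=1/5: [3148/35, 5249/35, 2706/35]
after L4 α=1/2: [3289/35, 3937/35, 4281/70]
→ [94, 112, 61]


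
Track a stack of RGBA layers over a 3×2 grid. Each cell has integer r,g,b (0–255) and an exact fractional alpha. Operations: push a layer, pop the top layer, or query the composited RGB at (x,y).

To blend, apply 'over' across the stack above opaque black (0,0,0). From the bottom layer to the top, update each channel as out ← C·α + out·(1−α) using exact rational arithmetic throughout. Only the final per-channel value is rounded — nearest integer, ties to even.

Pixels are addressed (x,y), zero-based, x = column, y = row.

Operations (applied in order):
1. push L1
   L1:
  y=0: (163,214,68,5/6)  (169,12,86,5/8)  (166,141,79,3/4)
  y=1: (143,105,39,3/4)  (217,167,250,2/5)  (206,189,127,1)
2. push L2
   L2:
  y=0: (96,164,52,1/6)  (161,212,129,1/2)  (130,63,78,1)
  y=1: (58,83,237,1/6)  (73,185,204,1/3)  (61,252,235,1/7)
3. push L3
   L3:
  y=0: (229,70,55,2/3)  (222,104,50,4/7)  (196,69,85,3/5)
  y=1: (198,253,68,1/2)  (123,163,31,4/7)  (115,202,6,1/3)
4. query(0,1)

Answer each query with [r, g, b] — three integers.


query (0,1) [L1,L2,L3] — begin 0,0,0
L1 α=3/4: [429/4, 315/4, 117/4]
L2 α=1/6: [2377/24, 1907/24, 511/8]
L3 α=1/2: [7129/48, 7979/48, 1055/16]
rounded: [149, 166, 66]


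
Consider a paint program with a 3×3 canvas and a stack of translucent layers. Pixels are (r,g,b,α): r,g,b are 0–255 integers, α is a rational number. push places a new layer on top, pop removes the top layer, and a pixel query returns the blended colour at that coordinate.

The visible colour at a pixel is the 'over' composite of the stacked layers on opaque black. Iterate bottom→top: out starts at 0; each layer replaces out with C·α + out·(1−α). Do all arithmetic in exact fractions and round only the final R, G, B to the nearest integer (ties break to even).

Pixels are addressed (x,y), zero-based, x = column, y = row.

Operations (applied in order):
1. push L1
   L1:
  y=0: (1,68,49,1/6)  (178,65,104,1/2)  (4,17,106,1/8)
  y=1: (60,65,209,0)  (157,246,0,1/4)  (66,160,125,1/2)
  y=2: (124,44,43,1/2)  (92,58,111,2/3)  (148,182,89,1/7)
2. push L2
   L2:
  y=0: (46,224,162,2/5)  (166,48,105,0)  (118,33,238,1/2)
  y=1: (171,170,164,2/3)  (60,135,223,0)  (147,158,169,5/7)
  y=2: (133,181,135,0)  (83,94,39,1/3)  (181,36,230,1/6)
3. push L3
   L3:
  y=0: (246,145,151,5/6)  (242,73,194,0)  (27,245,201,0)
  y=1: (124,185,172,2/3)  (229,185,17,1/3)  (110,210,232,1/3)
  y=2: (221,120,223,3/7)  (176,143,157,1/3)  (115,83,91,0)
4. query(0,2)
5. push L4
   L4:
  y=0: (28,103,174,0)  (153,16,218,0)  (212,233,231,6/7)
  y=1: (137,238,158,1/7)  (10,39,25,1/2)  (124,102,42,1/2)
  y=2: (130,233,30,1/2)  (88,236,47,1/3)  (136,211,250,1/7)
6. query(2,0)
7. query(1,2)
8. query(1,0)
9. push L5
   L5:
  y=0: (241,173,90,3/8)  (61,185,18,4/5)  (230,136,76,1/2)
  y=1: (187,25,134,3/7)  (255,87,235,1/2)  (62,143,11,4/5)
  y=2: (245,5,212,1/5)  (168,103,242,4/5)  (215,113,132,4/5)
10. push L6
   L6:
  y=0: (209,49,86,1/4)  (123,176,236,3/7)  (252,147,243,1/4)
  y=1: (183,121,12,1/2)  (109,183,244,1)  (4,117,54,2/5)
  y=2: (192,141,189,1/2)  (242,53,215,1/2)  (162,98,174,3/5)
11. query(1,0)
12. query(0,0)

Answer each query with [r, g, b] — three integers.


(0,2) stack=L1,L2,L3; from [0,0,0]:
L1 α=1/2: [62, 22, 43/2]
L2 α=0: [62, 22, 43/2]
L3 α=3/7: [911/7, 64, 755/7]
rounded: [130, 64, 108]

(2,0) stack=L1,L2,L3,L4; from [0,0,0]:
+L1 (α=1/8) → [1/2, 17/8, 53/4]
+L2 (α=1/2) → [237/4, 281/16, 1005/8]
+L3 (α=0) → [237/4, 281/16, 1005/8]
+L4 (α=6/7) → [5325/28, 22649/112, 12093/56]
= [190, 202, 216]

at x=1,y=2 over L1,L2,L3,L4:
after L1 α=2/3: [184/3, 116/3, 74]
after L2 α=1/3: [617/9, 514/9, 187/3]
after L3 α=1/3: [2818/27, 2315/27, 845/9]
after L4 α=1/3: [8012/81, 11002/81, 2113/27]
→ [99, 136, 78]

at x=1,y=0 over L1,L2,L3,L4:
after L1 α=1/2: [89, 65/2, 52]
after L2 α=0: [89, 65/2, 52]
after L3 α=0: [89, 65/2, 52]
after L4 α=0: [89, 65/2, 52]
→ [89, 32, 52]

(1,0) stack=L1,L2,L3,L4,L5,L6; from [0,0,0]:
+L1 (α=1/2) → [89, 65/2, 52]
+L2 (α=0) → [89, 65/2, 52]
+L3 (α=0) → [89, 65/2, 52]
+L4 (α=0) → [89, 65/2, 52]
+L5 (α=4/5) → [333/5, 309/2, 124/5]
+L6 (α=3/7) → [3177/35, 1146/7, 4036/35]
rounded: [91, 164, 115]

query (0,0) [L1,L2,L3,L4,L5,L6] — begin 0,0,0
+L1 (α=1/6) → [1/6, 34/3, 49/6]
+L2 (α=2/5) → [37/2, 482/5, 697/10]
+L3 (α=5/6) → [2497/12, 1369/10, 2749/20]
+L4 (α=0) → [2497/12, 1369/10, 2749/20]
+L5 (α=3/8) → [21161/96, 2407/16, 3829/32]
+L6 (α=1/4) → [27849/128, 8005/64, 14239/128]
= [218, 125, 111]


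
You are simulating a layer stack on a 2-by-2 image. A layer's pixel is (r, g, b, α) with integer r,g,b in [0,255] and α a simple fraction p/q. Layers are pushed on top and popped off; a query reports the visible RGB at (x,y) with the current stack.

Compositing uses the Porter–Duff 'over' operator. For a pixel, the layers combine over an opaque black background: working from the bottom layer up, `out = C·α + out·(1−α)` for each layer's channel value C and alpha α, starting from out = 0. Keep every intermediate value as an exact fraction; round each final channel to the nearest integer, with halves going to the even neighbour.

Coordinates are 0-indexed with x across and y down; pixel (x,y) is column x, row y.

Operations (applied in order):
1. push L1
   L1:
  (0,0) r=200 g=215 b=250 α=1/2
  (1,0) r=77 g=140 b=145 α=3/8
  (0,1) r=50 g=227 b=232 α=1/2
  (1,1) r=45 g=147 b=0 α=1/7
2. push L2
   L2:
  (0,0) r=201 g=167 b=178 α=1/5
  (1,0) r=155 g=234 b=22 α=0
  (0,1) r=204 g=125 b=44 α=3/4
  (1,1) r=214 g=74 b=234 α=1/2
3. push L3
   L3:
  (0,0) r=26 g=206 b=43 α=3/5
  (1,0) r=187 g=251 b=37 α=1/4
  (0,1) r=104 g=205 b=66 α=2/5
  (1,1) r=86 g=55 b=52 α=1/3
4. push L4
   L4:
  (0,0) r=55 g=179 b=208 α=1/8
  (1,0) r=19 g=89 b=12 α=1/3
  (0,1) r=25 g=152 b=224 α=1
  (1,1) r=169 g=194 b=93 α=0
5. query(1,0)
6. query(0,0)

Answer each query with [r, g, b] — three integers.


query (1,0) [L1,L2,L3,L4] — begin 0,0,0
+L1 (α=3/8) → [231/8, 105/2, 435/8]
+L2 (α=0) → [231/8, 105/2, 435/8]
+L3 (α=1/4) → [2189/32, 817/8, 1601/32]
+L4 (α=1/3) → [831/16, 391/4, 1793/48]
rounded: [52, 98, 37]

query (0,0) [L1,L2,L3,L4] — begin 0,0,0
after L1 α=1/2: [100, 215/2, 125]
after L2 α=1/5: [601/5, 597/5, 678/5]
after L3 α=3/5: [1592/25, 4284/25, 2001/25]
after L4 α=1/8: [12519/200, 34463/200, 19207/200]
= [63, 172, 96]


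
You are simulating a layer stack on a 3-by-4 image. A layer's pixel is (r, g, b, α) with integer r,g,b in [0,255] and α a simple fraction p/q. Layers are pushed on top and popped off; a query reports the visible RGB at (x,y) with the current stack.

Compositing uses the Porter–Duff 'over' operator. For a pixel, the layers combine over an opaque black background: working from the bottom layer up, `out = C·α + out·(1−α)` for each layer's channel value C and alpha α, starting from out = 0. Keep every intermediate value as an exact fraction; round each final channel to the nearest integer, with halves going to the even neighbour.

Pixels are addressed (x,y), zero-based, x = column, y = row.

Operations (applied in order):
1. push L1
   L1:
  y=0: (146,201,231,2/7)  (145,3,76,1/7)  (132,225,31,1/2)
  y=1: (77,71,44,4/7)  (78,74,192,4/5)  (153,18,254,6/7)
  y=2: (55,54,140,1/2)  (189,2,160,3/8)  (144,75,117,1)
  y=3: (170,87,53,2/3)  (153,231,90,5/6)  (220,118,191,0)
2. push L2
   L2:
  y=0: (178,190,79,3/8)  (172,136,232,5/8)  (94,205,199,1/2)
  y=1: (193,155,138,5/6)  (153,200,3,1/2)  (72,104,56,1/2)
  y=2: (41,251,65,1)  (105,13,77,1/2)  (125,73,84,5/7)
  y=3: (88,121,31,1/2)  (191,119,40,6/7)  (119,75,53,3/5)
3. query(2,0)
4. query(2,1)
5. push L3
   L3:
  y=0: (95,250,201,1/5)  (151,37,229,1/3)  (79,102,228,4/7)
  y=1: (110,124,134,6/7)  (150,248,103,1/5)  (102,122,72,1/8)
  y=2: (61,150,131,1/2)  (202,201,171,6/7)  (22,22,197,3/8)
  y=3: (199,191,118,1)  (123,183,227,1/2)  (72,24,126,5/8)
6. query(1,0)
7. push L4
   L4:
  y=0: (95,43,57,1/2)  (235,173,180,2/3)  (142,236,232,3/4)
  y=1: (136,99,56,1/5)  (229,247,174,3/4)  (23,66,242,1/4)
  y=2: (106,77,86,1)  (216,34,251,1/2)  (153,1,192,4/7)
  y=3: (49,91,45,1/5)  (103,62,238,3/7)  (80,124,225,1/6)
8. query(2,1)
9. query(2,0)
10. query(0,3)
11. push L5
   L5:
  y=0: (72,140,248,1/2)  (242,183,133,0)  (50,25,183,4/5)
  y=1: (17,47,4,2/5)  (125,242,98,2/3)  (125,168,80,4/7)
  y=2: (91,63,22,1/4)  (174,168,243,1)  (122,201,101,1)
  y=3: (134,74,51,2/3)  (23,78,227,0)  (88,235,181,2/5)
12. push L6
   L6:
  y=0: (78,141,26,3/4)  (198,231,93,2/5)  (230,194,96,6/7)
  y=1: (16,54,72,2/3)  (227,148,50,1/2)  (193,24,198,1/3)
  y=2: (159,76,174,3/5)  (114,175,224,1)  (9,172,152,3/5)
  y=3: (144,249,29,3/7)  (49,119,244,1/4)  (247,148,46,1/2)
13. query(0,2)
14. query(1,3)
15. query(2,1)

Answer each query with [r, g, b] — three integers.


query (2,0) [L1,L2] — begin 0,0,0
after L1 α=1/2: [66, 225/2, 31/2]
after L2 α=1/2: [80, 635/4, 429/4]
rounded: [80, 159, 107]

(2,1) stack=L1,L2; from [0,0,0]:
after L1 α=6/7: [918/7, 108/7, 1524/7]
after L2 α=1/2: [711/7, 418/7, 958/7]
→ [102, 60, 137]

at x=1,y=0 over L1,L2,L3:
after L1 α=1/7: [145/7, 3/7, 76/7]
after L2 α=5/8: [6455/56, 4769/56, 2087/14]
after L3 α=1/3: [3561/28, 1935/28, 1230/7]
= [127, 69, 176]

at x=2,y=1 over L1,L2,L3,L4:
L1 α=6/7: [918/7, 108/7, 1524/7]
L2 α=1/2: [711/7, 418/7, 958/7]
L3 α=1/8: [813/8, 135/2, 515/4]
L4 α=1/4: [2623/32, 537/8, 2513/16]
= [82, 67, 157]

query (2,0) [L1,L2,L3,L4] — begin 0,0,0
L1 α=1/2: [66, 225/2, 31/2]
L2 α=1/2: [80, 635/4, 429/4]
L3 α=4/7: [556/7, 3537/28, 705/4]
L4 α=3/4: [1769/14, 23361/112, 3489/16]
= [126, 209, 218]

at x=0,y=3 over L1,L2,L3,L4:
L1 α=2/3: [340/3, 58, 106/3]
L2 α=1/2: [302/3, 179/2, 199/6]
L3 α=1: [199, 191, 118]
L4 α=1/5: [169, 171, 517/5]
→ [169, 171, 103]

at x=0,y=2 over L1,L2,L3,L4,L5,L6:
+L1 (α=1/2) → [55/2, 27, 70]
+L2 (α=1) → [41, 251, 65]
+L3 (α=1/2) → [51, 401/2, 98]
+L4 (α=1) → [106, 77, 86]
+L5 (α=1/4) → [409/4, 147/2, 70]
+L6 (α=3/5) → [1363/10, 75, 662/5]
= [136, 75, 132]

at x=1,y=3 over L1,L2,L3,L4,L5,L6:
+L1 (α=5/6) → [255/2, 385/2, 75]
+L2 (α=6/7) → [2547/14, 259/2, 45]
+L3 (α=1/2) → [4269/28, 625/4, 136]
+L4 (α=3/7) → [6432/49, 811/7, 1258/7]
+L5 (α=0) → [6432/49, 811/7, 1258/7]
+L6 (α=1/4) → [21697/196, 1633/14, 2741/14]
rounded: [111, 117, 196]

at x=2,y=1 over L1,L2,L3,L4,L5,L6:
+L1 (α=6/7) → [918/7, 108/7, 1524/7]
+L2 (α=1/2) → [711/7, 418/7, 958/7]
+L3 (α=1/8) → [813/8, 135/2, 515/4]
+L4 (α=1/4) → [2623/32, 537/8, 2513/16]
+L5 (α=4/7) → [23869/224, 6987/56, 12659/112]
+L6 (α=1/3) → [45485/336, 2553/28, 23747/168]
→ [135, 91, 141]


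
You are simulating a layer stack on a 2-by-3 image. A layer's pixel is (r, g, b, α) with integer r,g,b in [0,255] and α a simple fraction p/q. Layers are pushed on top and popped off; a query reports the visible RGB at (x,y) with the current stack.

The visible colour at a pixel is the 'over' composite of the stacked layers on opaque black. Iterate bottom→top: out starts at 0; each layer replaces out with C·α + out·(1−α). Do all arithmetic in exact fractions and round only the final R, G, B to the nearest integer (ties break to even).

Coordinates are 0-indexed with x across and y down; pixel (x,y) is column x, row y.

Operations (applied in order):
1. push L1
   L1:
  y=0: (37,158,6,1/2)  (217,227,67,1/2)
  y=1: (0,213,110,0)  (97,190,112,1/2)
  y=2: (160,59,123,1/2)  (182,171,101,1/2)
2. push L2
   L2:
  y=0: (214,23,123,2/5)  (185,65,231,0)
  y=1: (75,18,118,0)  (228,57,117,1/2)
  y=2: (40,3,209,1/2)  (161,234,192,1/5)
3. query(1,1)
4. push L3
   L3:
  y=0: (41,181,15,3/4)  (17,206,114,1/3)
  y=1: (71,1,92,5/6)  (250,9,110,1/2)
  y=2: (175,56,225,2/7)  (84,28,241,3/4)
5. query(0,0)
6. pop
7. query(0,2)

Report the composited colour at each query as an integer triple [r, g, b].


query (1,1) [L1,L2] — begin 0,0,0
+L1 (α=1/2) → [97/2, 95, 56]
+L2 (α=1/2) → [553/4, 76, 173/2]
→ [138, 76, 86]

at x=0,y=0 over L1,L2,L3:
+L1 (α=1/2) → [37/2, 79, 3]
+L2 (α=2/5) → [967/10, 283/5, 51]
+L3 (α=3/4) → [2197/40, 1499/10, 24]
→ [55, 150, 24]

at x=0,y=2 over L1,L2:
L1 α=1/2: [80, 59/2, 123/2]
L2 α=1/2: [60, 65/4, 541/4]
rounded: [60, 16, 135]


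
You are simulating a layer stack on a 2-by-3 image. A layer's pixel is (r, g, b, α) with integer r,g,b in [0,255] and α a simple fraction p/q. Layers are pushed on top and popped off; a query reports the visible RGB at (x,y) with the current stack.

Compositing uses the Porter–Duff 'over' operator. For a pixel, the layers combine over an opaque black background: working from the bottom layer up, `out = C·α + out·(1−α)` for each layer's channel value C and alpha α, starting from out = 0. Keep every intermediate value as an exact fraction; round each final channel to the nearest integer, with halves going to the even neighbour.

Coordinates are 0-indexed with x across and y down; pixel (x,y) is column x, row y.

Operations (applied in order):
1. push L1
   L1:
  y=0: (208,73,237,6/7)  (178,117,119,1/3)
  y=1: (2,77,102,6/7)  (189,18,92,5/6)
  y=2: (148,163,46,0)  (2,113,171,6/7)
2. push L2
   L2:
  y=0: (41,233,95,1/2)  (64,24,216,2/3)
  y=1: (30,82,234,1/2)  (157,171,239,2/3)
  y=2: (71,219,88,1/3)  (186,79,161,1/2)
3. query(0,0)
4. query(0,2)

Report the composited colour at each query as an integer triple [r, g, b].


(0,0) stack=L1,L2; from [0,0,0]:
after L1 α=6/7: [1248/7, 438/7, 1422/7]
after L2 α=1/2: [1535/14, 2069/14, 2087/14]
rounded: [110, 148, 149]

query (0,2) [L1,L2] — begin 0,0,0
+L1 (α=0) → [0, 0, 0]
+L2 (α=1/3) → [71/3, 73, 88/3]
= [24, 73, 29]


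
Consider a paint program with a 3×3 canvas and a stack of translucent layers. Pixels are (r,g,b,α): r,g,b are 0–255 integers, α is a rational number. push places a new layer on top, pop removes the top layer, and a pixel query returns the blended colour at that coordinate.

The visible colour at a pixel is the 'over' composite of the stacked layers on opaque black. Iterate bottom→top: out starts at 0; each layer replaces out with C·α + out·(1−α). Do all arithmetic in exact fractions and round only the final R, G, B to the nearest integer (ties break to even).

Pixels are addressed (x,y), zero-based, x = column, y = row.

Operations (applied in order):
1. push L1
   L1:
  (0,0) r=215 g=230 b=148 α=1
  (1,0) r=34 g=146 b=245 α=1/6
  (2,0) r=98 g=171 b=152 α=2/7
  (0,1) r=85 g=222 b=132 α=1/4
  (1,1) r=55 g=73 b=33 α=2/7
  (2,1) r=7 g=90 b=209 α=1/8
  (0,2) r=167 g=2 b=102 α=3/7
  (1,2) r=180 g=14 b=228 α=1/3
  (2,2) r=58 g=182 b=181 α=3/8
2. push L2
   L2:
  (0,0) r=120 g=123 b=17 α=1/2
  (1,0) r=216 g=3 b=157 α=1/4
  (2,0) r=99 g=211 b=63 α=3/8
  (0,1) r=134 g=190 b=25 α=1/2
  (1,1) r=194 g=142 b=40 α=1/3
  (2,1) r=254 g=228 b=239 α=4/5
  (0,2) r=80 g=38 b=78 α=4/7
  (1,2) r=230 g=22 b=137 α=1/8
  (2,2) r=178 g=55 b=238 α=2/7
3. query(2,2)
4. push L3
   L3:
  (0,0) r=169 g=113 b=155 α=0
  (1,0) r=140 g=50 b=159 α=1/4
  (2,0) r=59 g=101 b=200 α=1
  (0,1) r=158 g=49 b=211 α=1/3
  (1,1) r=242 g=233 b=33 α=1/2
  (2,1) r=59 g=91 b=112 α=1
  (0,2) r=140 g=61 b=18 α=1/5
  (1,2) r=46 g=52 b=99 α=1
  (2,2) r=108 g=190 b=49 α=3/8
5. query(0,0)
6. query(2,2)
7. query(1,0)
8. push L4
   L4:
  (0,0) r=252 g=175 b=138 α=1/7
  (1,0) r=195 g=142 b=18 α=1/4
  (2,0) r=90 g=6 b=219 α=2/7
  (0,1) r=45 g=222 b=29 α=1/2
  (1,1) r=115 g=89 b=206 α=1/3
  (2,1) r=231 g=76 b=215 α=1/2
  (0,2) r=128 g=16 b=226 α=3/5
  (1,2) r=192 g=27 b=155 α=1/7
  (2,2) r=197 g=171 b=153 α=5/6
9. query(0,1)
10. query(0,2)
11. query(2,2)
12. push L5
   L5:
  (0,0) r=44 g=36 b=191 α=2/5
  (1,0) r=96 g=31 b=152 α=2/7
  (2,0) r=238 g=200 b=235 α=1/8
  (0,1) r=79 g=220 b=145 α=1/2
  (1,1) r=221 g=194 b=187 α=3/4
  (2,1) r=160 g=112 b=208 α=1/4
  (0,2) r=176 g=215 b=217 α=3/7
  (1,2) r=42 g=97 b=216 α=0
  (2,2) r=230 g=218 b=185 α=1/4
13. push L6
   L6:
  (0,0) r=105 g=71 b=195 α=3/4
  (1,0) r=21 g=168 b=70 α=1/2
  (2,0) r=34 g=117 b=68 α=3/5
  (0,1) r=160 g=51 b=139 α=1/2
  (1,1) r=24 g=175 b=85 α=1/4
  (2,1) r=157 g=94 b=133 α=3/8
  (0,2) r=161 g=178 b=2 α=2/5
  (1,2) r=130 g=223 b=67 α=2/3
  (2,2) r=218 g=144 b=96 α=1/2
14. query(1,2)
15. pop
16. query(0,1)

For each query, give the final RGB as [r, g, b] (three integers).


at x=2,y=2 over L1,L2:
after L1 α=3/8: [87/4, 273/4, 543/8]
after L2 α=2/7: [1859/28, 1805/28, 6523/56]
rounded: [66, 64, 116]

at x=0,y=0 over L1,L2,L3:
after L1 α=1: [215, 230, 148]
after L2 α=1/2: [335/2, 353/2, 165/2]
after L3 α=0: [335/2, 353/2, 165/2]
rounded: [168, 176, 82]

query (2,2) [L1,L2,L3] — begin 0,0,0
L1 α=3/8: [87/4, 273/4, 543/8]
L2 α=2/7: [1859/28, 1805/28, 6523/56]
L3 α=3/8: [18367/224, 24985/224, 40847/448]
→ [82, 112, 91]

(1,0) stack=L1,L2,L3; from [0,0,0]:
+L1 (α=1/6) → [17/3, 73/3, 245/6]
+L2 (α=1/4) → [233/4, 19, 559/8]
+L3 (α=1/4) → [1259/16, 107/4, 2949/32]
rounded: [79, 27, 92]

query (0,1) [L1,L2,L3,L4] — begin 0,0,0
L1 α=1/4: [85/4, 111/2, 33]
L2 α=1/2: [621/8, 491/4, 29]
L3 α=1/3: [1253/12, 589/6, 269/3]
L4 α=1/2: [1793/24, 1921/12, 178/3]
rounded: [75, 160, 59]

query (0,2) [L1,L2,L3,L4] — begin 0,0,0
L1 α=3/7: [501/7, 6/7, 306/7]
L2 α=4/7: [3743/49, 1082/49, 3102/49]
L3 α=1/5: [21832/245, 7317/245, 2658/49]
L4 α=3/5: [137744/1225, 26394/1225, 38538/245]
rounded: [112, 22, 157]

at x=2,y=2 over L1,L2,L3,L4:
L1 α=3/8: [87/4, 273/4, 543/8]
L2 α=2/7: [1859/28, 1805/28, 6523/56]
L3 α=3/8: [18367/224, 24985/224, 40847/448]
L4 α=5/6: [79669/448, 216505/1344, 383567/2688]
= [178, 161, 143]

query (1,2) [L1,L2,L3,L4,L5,L6] — begin 0,0,0
L1 α=1/3: [60, 14/3, 76]
L2 α=1/8: [325/4, 41/6, 669/8]
L3 α=1: [46, 52, 99]
L4 α=1/7: [468/7, 339/7, 107]
L5 α=0: [468/7, 339/7, 107]
L6 α=2/3: [2288/21, 3461/21, 241/3]
→ [109, 165, 80]

query (0,1) [L1,L2,L3,L4,L5] — begin 0,0,0
after L1 α=1/4: [85/4, 111/2, 33]
after L2 α=1/2: [621/8, 491/4, 29]
after L3 α=1/3: [1253/12, 589/6, 269/3]
after L4 α=1/2: [1793/24, 1921/12, 178/3]
after L5 α=1/2: [3689/48, 4561/24, 613/6]
rounded: [77, 190, 102]


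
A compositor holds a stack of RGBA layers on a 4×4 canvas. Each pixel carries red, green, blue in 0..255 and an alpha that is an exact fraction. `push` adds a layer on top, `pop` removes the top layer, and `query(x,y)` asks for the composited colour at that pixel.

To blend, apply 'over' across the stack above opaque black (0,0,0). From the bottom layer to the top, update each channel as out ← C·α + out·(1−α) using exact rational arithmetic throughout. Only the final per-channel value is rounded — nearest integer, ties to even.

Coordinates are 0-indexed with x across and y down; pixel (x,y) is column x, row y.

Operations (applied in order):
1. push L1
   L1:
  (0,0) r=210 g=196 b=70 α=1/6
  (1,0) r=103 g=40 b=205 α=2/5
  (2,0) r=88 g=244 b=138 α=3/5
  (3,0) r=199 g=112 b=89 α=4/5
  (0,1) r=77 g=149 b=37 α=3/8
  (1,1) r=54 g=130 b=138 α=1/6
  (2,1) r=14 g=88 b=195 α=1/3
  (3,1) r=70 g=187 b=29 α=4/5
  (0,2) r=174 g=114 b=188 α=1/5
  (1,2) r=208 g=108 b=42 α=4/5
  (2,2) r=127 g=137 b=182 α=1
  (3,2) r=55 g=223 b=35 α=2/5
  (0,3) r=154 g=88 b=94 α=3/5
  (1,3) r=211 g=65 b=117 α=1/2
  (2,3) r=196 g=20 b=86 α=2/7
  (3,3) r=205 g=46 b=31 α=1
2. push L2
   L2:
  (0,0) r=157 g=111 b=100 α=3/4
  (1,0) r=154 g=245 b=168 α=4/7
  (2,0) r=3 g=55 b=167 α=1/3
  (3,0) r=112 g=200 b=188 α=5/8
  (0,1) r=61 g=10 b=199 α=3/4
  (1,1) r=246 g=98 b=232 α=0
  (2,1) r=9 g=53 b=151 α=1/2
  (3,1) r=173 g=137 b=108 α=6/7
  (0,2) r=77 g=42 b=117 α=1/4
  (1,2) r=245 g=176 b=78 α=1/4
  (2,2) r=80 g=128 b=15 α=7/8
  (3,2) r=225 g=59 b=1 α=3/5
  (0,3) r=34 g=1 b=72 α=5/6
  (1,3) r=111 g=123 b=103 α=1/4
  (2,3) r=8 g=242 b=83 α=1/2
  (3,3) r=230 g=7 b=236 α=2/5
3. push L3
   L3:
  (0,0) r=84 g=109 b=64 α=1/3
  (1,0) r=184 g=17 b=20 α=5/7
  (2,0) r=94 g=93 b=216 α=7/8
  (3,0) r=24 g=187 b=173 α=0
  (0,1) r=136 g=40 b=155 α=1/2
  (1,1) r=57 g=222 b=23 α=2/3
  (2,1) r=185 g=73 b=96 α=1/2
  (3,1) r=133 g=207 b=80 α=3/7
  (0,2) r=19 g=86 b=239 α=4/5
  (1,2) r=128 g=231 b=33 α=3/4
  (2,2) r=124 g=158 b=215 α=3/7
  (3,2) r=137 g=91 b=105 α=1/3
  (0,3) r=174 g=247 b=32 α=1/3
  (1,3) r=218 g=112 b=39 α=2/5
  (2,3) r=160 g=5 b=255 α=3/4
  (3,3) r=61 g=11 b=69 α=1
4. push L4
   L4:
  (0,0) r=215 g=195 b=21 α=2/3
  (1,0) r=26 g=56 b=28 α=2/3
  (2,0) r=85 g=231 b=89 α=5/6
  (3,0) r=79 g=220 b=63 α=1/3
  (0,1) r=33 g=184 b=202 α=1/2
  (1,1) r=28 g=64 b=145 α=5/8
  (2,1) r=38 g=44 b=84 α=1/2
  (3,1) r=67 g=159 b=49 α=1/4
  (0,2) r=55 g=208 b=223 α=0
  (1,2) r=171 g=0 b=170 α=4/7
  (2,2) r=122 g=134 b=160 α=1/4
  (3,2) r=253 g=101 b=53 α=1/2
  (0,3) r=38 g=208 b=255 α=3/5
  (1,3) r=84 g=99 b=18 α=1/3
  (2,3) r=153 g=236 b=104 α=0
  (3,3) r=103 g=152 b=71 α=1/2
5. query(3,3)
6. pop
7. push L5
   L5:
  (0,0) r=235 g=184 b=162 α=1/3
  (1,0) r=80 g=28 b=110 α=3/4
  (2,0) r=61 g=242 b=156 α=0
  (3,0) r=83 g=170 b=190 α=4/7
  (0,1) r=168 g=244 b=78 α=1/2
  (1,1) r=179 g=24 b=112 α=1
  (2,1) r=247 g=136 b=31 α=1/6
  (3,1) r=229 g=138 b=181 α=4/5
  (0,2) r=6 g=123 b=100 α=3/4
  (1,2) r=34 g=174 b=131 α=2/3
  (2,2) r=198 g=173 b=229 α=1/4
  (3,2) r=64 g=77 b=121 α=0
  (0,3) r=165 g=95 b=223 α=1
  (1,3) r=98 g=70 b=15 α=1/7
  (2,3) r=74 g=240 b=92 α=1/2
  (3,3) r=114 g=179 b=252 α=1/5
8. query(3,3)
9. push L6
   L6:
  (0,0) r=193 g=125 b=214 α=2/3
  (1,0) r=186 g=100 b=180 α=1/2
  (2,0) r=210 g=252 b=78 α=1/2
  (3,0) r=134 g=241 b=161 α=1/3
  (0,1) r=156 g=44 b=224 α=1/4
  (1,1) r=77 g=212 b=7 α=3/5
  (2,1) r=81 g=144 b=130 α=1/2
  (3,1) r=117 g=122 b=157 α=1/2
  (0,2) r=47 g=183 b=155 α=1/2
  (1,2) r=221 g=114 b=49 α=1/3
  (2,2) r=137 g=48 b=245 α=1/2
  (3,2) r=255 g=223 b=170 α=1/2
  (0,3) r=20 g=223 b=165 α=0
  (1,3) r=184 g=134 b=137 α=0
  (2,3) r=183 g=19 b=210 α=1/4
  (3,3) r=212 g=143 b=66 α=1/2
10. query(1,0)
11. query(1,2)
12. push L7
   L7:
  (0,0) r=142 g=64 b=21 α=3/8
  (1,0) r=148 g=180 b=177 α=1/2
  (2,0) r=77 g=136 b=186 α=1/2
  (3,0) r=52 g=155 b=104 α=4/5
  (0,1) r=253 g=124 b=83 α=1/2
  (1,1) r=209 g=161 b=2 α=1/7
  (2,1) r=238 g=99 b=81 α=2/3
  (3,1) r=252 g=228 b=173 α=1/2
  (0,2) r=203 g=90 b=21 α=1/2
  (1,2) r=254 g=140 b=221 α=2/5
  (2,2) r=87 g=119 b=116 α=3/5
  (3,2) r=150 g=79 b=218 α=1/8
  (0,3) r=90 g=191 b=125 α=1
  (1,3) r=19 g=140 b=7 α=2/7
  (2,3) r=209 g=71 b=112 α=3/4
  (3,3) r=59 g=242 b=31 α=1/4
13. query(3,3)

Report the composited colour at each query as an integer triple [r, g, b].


at x=3,y=3 over L1,L2,L3,L4:
after L1 α=1: [205, 46, 31]
after L2 α=2/5: [215, 152/5, 113]
after L3 α=1: [61, 11, 69]
after L4 α=1/2: [82, 163/2, 70]
→ [82, 82, 70]

query (3,3) [L1,L2,L3,L5] — begin 0,0,0
L1 α=1: [205, 46, 31]
L2 α=2/5: [215, 152/5, 113]
L3 α=1: [61, 11, 69]
L5 α=1/5: [358/5, 223/5, 528/5]
= [72, 45, 106]

(1,0) stack=L1,L2,L3,L5,L6; from [0,0,0]:
+L1 (α=2/5) → [206/5, 16, 82]
+L2 (α=4/7) → [3698/35, 1028/7, 918/7]
+L3 (α=5/7) → [39596/245, 2651/49, 2536/49]
+L5 (α=3/4) → [24599/245, 6767/196, 9353/98]
+L6 (α=1/2) → [70169/490, 26367/392, 26993/196]
rounded: [143, 67, 138]

(1,2) stack=L1,L2,L3,L5,L6; from [0,0,0]:
after L1 α=4/5: [832/5, 432/5, 168/5]
after L2 α=1/4: [3721/20, 544/5, 447/10]
after L3 α=3/4: [11401/80, 4009/20, 1437/40]
after L5 α=2/3: [16841/240, 10969/60, 11917/120]
after L6 α=1/3: [43361/360, 14389/90, 14857/180]
rounded: [120, 160, 83]

query (3,3) [L1,L2,L3,L5,L6,L7] — begin 0,0,0
after L1 α=1: [205, 46, 31]
after L2 α=2/5: [215, 152/5, 113]
after L3 α=1: [61, 11, 69]
after L5 α=1/5: [358/5, 223/5, 528/5]
after L6 α=1/2: [709/5, 469/5, 429/5]
after L7 α=1/4: [1211/10, 2617/20, 721/10]
rounded: [121, 131, 72]


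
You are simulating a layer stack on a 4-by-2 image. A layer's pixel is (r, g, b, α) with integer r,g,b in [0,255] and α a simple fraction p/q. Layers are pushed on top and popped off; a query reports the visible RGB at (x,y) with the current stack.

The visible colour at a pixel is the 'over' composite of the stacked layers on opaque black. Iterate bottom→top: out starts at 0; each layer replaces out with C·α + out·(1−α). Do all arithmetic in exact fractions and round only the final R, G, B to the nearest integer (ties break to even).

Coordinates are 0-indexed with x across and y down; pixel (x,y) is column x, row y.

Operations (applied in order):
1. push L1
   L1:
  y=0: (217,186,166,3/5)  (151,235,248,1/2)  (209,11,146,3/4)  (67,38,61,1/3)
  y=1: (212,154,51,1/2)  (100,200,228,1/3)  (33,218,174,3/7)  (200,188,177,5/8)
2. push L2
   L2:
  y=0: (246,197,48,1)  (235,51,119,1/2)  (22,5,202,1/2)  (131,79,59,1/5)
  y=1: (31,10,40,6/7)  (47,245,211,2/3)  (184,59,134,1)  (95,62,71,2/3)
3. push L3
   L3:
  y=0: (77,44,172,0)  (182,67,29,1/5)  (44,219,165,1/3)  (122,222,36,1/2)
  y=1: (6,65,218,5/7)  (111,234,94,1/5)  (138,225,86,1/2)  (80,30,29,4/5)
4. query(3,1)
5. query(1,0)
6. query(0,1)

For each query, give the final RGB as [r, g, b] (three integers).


at x=3,y=1 over L1,L2,L3:
L1 α=5/8: [125, 235/2, 885/8]
L2 α=2/3: [105, 161/2, 2021/24]
L3 α=4/5: [85, 401/10, 961/24]
rounded: [85, 40, 40]

(1,0) stack=L1,L2,L3; from [0,0,0]:
+L1 (α=1/2) → [151/2, 235/2, 124]
+L2 (α=1/2) → [621/4, 337/4, 243/2]
+L3 (α=1/5) → [803/5, 404/5, 103]
rounded: [161, 81, 103]

(0,1) stack=L1,L2,L3; from [0,0,0]:
L1 α=1/2: [106, 77, 51/2]
L2 α=6/7: [292/7, 137/7, 531/14]
L3 α=5/7: [794/49, 2549/49, 8161/49]
rounded: [16, 52, 167]


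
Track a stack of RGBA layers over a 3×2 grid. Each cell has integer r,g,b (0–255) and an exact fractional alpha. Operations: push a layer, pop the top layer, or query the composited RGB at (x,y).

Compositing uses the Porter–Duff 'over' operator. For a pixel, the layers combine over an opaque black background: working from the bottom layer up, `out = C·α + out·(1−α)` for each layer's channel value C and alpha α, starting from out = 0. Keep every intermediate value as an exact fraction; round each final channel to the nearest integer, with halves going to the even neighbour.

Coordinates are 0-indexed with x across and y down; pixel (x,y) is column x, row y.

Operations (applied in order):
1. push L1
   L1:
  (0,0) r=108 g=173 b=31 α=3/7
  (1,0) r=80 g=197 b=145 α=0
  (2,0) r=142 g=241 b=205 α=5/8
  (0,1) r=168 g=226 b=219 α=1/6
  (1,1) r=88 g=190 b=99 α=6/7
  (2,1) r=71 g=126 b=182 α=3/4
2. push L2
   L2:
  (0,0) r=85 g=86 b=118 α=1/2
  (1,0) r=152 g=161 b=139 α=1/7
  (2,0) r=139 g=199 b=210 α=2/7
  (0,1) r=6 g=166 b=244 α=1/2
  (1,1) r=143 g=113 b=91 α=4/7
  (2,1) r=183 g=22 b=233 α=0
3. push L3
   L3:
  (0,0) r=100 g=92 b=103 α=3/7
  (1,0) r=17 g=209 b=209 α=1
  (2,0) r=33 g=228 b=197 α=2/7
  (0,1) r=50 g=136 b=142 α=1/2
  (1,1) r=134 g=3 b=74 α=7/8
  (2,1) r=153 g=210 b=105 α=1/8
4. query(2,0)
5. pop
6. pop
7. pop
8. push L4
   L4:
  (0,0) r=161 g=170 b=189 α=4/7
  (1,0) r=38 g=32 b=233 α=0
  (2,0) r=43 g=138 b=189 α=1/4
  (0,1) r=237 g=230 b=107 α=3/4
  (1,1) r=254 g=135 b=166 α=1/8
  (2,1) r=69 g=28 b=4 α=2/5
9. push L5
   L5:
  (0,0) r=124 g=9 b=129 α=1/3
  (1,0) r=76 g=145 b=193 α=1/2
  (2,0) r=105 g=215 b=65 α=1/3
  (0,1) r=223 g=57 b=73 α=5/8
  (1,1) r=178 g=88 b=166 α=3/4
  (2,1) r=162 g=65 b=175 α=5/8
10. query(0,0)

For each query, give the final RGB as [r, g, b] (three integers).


at x=2,y=0 over L1,L2,L3:
L1 α=5/8: [355/4, 1205/8, 1025/8]
L2 α=2/7: [2887/28, 9209/56, 8485/56]
L3 α=2/7: [16283/196, 71581/392, 64489/392]
rounded: [83, 183, 165]

(0,0) stack=L4,L5; from [0,0,0]:
+L4 (α=4/7) → [92, 680/7, 108]
+L5 (α=1/3) → [308/3, 1423/21, 115]
→ [103, 68, 115]
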